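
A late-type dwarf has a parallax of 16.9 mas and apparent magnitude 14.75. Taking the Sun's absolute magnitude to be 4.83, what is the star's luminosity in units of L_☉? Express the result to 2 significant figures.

L/L_☉ ≈ 3.8×10^-3

d = 1/p = 1000/16.9 mas = 59.17 pc
M = m − 5 log₁₀ d + 5 = 14.75 − 5·1.7721 + 5 = 10.889
M − M_☉ = 10.889 − 4.83 = 6.059
L/L_☉ = 10^(−0.4 × 6.059) = 3.769×10^-3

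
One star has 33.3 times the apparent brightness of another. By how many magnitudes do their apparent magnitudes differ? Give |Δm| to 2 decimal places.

|Δm| ≈ 3.81

Pogson: Δm = −2.5 log₁₀(ratio) = −2.5 log₁₀(33.3) = −2.5 × 1.5224 = -3.806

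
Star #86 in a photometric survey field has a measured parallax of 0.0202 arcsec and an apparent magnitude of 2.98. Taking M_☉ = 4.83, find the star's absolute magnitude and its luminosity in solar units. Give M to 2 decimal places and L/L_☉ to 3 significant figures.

M ≈ -0.49; L/L_☉ ≈ 135

d = 1/p = 1/0.0202″ = 49.50 pc
M = m − 5 log₁₀ d + 5 = 2.98 − 5·1.6946 + 5 = -0.493
M − M_☉ = -0.493 − 4.83 = -5.323
L/L_☉ = 10^(−0.4 × -5.323) = 134.7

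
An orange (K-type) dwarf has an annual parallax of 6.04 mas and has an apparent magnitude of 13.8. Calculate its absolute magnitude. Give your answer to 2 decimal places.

M ≈ 7.71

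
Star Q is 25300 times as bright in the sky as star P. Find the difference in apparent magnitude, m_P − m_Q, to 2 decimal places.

Pogson: Δm = −2.5 log₁₀(ratio) = −2.5 log₁₀(25300) = −2.5 × 4.4031 = -11.008
Star Q is brighter so has the smaller magnitude: m_P − m_Q is positive.

m_P − m_Q ≈ 11.01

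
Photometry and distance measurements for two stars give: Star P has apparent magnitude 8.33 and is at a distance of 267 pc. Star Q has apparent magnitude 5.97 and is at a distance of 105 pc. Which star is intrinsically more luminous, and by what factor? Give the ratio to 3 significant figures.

Star Q is more luminous, by a factor of 1.36.

Star P: M = m − 5 log₁₀ d + 5 = 8.33 − 5·2.4265 + 5 = 1.197
Star Q: M = m − 5 log₁₀ d + 5 = 5.97 − 5·2.0212 + 5 = 0.864
ΔM = M_P − M_Q = 1.197 − (0.864) = 0.333; smaller M is more luminous → Star Q.
L ratio = 10^(0.4 |ΔM|) = 10^0.133 = 1.359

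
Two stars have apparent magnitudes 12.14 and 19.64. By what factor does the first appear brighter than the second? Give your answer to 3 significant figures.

1000

Magnitude difference = -7.50
Flux ratio = 10^(−0.4 Δm) = 10^(−0.4 × -7.50) = 10^3.000 = 1000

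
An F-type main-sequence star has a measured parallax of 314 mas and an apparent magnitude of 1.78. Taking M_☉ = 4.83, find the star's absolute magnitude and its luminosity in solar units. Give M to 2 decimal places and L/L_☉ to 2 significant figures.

M ≈ 4.26; L/L_☉ ≈ 1.7

d = 1/p = 1000/314 mas = 3.185 pc
M = m − 5 log₁₀ d + 5 = 1.78 − 5·0.5031 + 5 = 4.265
M − M_☉ = 4.265 − 4.83 = -0.565
L/L_☉ = 10^(−0.4 × -0.565) = 1.683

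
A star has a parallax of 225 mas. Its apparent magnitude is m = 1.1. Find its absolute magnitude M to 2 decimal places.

M ≈ 2.86

p = 225 mas = 0.225″ → d = 1/p = 4.444 pc
5 log₁₀(d/10 pc) = 5 log₁₀(4.444) − 5 = -1.761
M = m − 5 log₁₀(d/10) = 1.1 + 1.761 = 2.861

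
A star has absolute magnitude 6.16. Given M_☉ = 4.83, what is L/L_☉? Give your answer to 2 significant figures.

L/L_☉ ≈ 0.29

M − M_☉ = 6.16 − 4.83 = 1.330
L/L_☉ = 10^(−0.4 (M − M_☉)) = 10^-0.532 = 0.2938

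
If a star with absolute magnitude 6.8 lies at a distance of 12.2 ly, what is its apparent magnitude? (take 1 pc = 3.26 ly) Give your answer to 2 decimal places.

m ≈ 4.67

d = 12.2 ly / 3.26 = 3.742 pc
m = M + 5 log₁₀ d − 5 = 6.8 + 5·0.5731 − 5 = 4.666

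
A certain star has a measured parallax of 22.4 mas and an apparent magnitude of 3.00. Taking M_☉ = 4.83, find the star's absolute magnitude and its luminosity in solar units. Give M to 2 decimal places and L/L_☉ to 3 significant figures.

d = 1/p = 1000/22.4 mas = 44.64 pc
M = m − 5 log₁₀ d + 5 = 3.00 − 5·1.6498 + 5 = -0.249
M − M_☉ = -0.249 − 4.83 = -5.079
L/L_☉ = 10^(−0.4 × -5.079) = 107.5

M ≈ -0.25; L/L_☉ ≈ 108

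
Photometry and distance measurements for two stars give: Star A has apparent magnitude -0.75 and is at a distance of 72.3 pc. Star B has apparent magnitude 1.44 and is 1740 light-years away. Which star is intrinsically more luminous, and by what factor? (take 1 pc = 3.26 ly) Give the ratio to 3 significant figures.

Star B is more luminous, by a factor of 7.25.

Star A: M = m − 5 log₁₀ d + 5 = -0.75 − 5·1.8591 + 5 = -5.046
Star B: d = 1740 ly / 3.26 = 533.7 pc
Star B: M = m − 5 log₁₀ d + 5 = 1.44 − 5·2.7273 + 5 = -7.197
ΔM = M_A − M_B = -5.046 − (-7.197) = 2.151; smaller M is more luminous → Star B.
L ratio = 10^(0.4 |ΔM|) = 10^0.860 = 7.251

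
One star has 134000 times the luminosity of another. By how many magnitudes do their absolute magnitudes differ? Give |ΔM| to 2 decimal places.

|ΔM| ≈ 12.82

Pogson: ΔM = −2.5 log₁₀(ratio) = −2.5 log₁₀(134000) = −2.5 × 5.1271 = -12.818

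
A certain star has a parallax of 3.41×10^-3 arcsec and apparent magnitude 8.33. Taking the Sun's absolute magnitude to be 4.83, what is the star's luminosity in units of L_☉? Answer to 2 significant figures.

L/L_☉ ≈ 34

d = 1/p = 1/3.41×10^-3″ = 293.3 pc
M = m − 5 log₁₀ d + 5 = 8.33 − 5·2.4672 + 5 = 0.994
M − M_☉ = 0.994 − 4.83 = -3.836
L/L_☉ = 10^(−0.4 × -3.836) = 34.24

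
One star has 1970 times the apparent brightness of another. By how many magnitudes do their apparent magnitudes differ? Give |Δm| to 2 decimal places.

|Δm| ≈ 8.24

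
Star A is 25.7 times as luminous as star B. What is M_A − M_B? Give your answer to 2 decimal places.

M_A − M_B ≈ -3.52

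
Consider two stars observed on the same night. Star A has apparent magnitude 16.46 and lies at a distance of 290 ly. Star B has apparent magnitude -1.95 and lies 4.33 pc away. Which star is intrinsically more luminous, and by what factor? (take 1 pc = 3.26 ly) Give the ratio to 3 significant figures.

Star B is more luminous, by a factor of 54800.

Star A: d = 290 ly / 3.26 = 88.96 pc
Star A: M = m − 5 log₁₀ d + 5 = 16.46 − 5·1.9492 + 5 = 11.714
Star B: M = m − 5 log₁₀ d + 5 = -1.95 − 5·0.6365 + 5 = -0.132
ΔM = M_A − M_B = 11.714 − (-0.132) = 11.847; smaller M is more luminous → Star B.
L ratio = 10^(0.4 |ΔM|) = 10^4.739 = 54780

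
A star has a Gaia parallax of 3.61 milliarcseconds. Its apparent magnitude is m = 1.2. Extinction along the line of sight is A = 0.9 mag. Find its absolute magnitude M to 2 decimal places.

M ≈ -6.91

p = 3.61 mas = 3.61×10^-3″ → d = 1/p = 277.0 pc
5 log₁₀(d/10 pc) = 5 log₁₀(277.0) − 5 = 7.212
M = m − 5 log₁₀(d/10) − A = 1.2 − 7.212 − 0.9 = -6.912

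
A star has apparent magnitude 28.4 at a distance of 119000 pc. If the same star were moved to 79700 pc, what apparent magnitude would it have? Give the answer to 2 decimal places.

Flux ∝ 1/d², so Δm = 5 log₁₀(d₂/d₁) = 5 log₁₀(79700/119000) = -0.870
m₂ = m₁ + Δm = 28.4 + (-0.870) = 27.530

m ≈ 27.53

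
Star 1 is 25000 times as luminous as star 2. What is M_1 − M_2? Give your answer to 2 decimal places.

M_1 − M_2 ≈ -10.99

Pogson: ΔM = −2.5 log₁₀(ratio) = −2.5 log₁₀(25000) = −2.5 × 4.3979 = -10.995
Star 1 is brighter, so it has the smaller magnitude: the difference is negative.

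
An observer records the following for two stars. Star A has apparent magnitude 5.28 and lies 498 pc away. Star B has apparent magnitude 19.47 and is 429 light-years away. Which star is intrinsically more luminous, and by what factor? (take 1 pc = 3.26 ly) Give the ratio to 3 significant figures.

Star A is more luminous, by a factor of 6.79×10^6.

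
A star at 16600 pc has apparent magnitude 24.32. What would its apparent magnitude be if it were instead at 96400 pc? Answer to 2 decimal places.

Flux ∝ 1/d², so Δm = 5 log₁₀(d₂/d₁) = 5 log₁₀(96400/16600) = 3.820
m₂ = m₁ + Δm = 24.32 + (3.820) = 28.140

m ≈ 28.14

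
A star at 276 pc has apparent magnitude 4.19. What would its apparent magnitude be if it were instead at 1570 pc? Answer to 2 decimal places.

Flux ∝ 1/d², so Δm = 5 log₁₀(d₂/d₁) = 5 log₁₀(1570/276) = 3.775
m₂ = m₁ + Δm = 4.19 + (3.775) = 7.965

m ≈ 7.96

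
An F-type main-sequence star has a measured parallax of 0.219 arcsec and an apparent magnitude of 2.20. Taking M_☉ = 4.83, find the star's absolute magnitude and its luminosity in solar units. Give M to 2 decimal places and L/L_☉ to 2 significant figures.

d = 1/p = 1/0.219″ = 4.566 pc
M = m − 5 log₁₀ d + 5 = 2.20 − 5·0.6596 + 5 = 3.902
M − M_☉ = 3.902 − 4.83 = -0.928
L/L_☉ = 10^(−0.4 × -0.928) = 2.350

M ≈ 3.90; L/L_☉ ≈ 2.4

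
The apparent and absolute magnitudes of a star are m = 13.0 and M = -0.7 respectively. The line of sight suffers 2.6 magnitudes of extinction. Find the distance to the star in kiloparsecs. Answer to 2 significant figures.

d ≈ 1.7 kpc

m − M = 5 log₁₀(d/10 pc) + A  ⇒  13.0 − (-0.7) − 2.6 = 5 log₁₀(d/10)
11.100 = 5 log₁₀(d/10)
log₁₀ d = (m − M − A)/5 + 1 = 3.2200
d = 10^3.2200 = 1660 pc
= 1.660 kpc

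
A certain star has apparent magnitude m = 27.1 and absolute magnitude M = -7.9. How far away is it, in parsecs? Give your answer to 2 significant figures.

d ≈ 1.0×10^8 pc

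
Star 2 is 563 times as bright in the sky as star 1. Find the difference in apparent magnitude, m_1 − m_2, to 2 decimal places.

m_1 − m_2 ≈ 6.88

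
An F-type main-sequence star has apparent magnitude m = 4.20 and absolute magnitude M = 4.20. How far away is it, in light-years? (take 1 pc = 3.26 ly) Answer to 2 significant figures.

μ = m − M = 0.000
m − M = 5 log₁₀ d − 5
log₁₀ d = (m − M)/5 + 1 = 1.0000
d = 10^1.0000 = 10.00 pc
= 32.60 ly

d ≈ 33 ly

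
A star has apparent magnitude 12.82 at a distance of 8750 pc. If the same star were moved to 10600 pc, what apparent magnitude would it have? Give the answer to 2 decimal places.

Flux ∝ 1/d², so Δm = 5 log₁₀(d₂/d₁) = 5 log₁₀(10600/8750) = 0.416
m₂ = m₁ + Δm = 12.82 + (0.416) = 13.236

m ≈ 13.24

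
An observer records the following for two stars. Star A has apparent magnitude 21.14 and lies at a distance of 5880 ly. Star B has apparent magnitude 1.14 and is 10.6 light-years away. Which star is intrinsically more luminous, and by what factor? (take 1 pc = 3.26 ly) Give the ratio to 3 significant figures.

Star A: d = 5880 ly / 3.26 = 1804 pc
Star A: M = m − 5 log₁₀ d + 5 = 21.14 − 5·3.2562 + 5 = 9.859
Star B: d = 10.6 ly / 3.26 = 3.252 pc
Star B: M = m − 5 log₁₀ d + 5 = 1.14 − 5·0.5121 + 5 = 3.580
ΔM = M_A − M_B = 9.859 − (3.580) = 6.280; smaller M is more luminous → Star B.
L ratio = 10^(0.4 |ΔM|) = 10^2.512 = 325.0

Star B is more luminous, by a factor of 325.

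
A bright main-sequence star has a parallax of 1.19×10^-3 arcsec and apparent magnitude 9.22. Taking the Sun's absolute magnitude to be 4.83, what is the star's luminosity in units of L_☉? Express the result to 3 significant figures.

L/L_☉ ≈ 124

d = 1/p = 1/1.19×10^-3″ = 840.3 pc
M = m − 5 log₁₀ d + 5 = 9.22 − 5·2.9245 + 5 = -0.402
M − M_☉ = -0.402 − 4.83 = -5.232
L/L_☉ = 10^(−0.4 × -5.232) = 123.9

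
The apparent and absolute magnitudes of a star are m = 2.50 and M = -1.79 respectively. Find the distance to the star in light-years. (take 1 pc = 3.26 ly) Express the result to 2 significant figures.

Distance modulus: m − M = 2.50 − (-1.79) = 4.290
m − M = 5 log₁₀ d − 5
log₁₀ d = (m − M)/5 + 1 = 1.8580
d = 10^1.8580 = 72.11 pc
= 235.1 ly

d ≈ 240 ly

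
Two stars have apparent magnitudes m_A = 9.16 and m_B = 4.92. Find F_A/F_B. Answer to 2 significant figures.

F_A/F_B ≈ 0.020

Magnitude difference = 4.24
Flux ratio = 10^(−0.4 Δm) = 10^(−0.4 × 4.24) = 10^-1.696 = 0.02014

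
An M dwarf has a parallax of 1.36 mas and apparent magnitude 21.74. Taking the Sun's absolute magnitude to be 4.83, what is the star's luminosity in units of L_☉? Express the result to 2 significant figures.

L/L_☉ ≈ 9.3×10^-4

d = 1/p = 1000/1.36 mas = 735.3 pc
M = m − 5 log₁₀ d + 5 = 21.74 − 5·2.8665 + 5 = 12.408
M − M_☉ = 12.408 − 4.83 = 7.578
L/L_☉ = 10^(−0.4 × 7.578) = 9.309×10^-4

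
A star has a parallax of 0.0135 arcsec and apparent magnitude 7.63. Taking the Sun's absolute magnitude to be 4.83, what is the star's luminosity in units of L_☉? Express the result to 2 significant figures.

L/L_☉ ≈ 4.2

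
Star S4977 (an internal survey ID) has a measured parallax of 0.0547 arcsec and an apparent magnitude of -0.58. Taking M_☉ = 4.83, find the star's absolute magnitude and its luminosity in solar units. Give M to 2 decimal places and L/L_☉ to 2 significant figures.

d = 1/p = 1/0.0547″ = 18.28 pc
M = m − 5 log₁₀ d + 5 = -0.58 − 5·1.2620 + 5 = -1.890
M − M_☉ = -1.890 − 4.83 = -6.720
L/L_☉ = 10^(−0.4 × -6.720) = 487.6

M ≈ -1.89; L/L_☉ ≈ 490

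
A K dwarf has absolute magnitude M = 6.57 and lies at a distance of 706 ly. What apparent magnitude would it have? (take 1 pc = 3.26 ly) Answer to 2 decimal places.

m ≈ 13.25

d = 706 ly / 3.26 = 216.6 pc
m = M + 5 log₁₀ d − 5 = 6.57 + 5·2.3356 − 5 = 13.248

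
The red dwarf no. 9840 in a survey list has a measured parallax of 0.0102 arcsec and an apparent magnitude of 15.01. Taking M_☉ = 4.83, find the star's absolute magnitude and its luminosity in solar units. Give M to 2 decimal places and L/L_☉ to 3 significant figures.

M ≈ 10.05; L/L_☉ ≈ 8.14×10^-3

d = 1/p = 1/0.0102″ = 98.04 pc
M = m − 5 log₁₀ d + 5 = 15.01 − 5·1.9914 + 5 = 10.053
M − M_☉ = 10.053 − 4.83 = 5.223
L/L_☉ = 10^(−0.4 × 5.223) = 8.143×10^-3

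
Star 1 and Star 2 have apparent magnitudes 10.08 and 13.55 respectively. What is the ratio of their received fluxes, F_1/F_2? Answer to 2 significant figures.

Δm = 10.08 − (13.55) = -3.47
Flux ratio = 10^(−0.4 Δm) = 10^(−0.4 × -3.47) = 10^1.388 = 24.43

F_1/F_2 ≈ 24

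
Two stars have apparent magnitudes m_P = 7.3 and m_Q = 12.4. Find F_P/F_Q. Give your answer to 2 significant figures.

F_P/F_Q ≈ 110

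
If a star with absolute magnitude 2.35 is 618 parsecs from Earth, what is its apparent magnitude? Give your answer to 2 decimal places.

m ≈ 11.30

m = M + 5 log₁₀ d − 5 = 2.35 + 5·2.7910 − 5 = 11.305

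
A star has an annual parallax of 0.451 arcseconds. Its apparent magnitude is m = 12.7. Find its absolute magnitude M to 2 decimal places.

M ≈ 15.97

d = 1/p = 1/0.451″ = 2.217 pc
5 log₁₀(d/10 pc) = 5 log₁₀(2.217) − 5 = -3.271
M = m − 5 log₁₀(d/10) = 12.7 + 3.271 = 15.971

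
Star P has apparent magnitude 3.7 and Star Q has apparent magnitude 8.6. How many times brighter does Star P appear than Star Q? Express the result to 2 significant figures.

Magnitude difference = -4.9
Flux ratio = 10^(−0.4 Δm) = 10^(−0.4 × -4.9) = 10^1.960 = 91.20

91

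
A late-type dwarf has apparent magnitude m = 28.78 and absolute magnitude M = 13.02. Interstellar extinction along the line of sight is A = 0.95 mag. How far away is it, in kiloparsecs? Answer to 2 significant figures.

m − M = 5 log₁₀(d/10 pc) + A  ⇒  28.78 − (13.02) − 0.95 = 5 log₁₀(d/10)
14.810 = 5 log₁₀(d/10)
log₁₀ d = (m − M − A)/5 + 1 = 3.9620
d = 10^3.9620 = 9162 pc
= 9.162 kpc

d ≈ 9.2 kpc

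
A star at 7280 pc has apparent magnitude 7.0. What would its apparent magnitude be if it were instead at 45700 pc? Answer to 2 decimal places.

Flux ∝ 1/d², so Δm = 5 log₁₀(d₂/d₁) = 5 log₁₀(45700/7280) = 3.989
m₂ = m₁ + Δm = 7.0 + (3.989) = 10.989

m ≈ 10.99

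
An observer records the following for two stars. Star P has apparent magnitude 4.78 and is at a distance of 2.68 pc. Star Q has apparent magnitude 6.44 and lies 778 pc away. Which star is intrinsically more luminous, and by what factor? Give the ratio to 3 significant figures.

Star Q is more luminous, by a factor of 18300.

Star P: M = m − 5 log₁₀ d + 5 = 4.78 − 5·0.4281 + 5 = 7.639
Star Q: M = m − 5 log₁₀ d + 5 = 6.44 − 5·2.8910 + 5 = -3.015
ΔM = M_P − M_Q = 7.639 − (-3.015) = 10.654; smaller M is more luminous → Star Q.
L ratio = 10^(0.4 |ΔM|) = 10^4.262 = 18270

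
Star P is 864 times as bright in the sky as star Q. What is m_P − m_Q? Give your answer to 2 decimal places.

m_P − m_Q ≈ -7.34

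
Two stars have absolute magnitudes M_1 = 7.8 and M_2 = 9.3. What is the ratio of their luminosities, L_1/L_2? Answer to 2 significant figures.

L_1/L_2 ≈ 4.0

ΔM = M_1 − M_2 = -1.5
L_1/L_2 = 10^(−0.4 ΔM) = 10^0.600 = 3.981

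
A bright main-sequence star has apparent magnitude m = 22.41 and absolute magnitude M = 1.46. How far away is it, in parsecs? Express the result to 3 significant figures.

d ≈ 155000 pc

μ = m − M = 20.950
m − M = 5 log₁₀ d − 5
log₁₀ d = (m − M)/5 + 1 = 5.1900
d = 10^5.1900 = 154900 pc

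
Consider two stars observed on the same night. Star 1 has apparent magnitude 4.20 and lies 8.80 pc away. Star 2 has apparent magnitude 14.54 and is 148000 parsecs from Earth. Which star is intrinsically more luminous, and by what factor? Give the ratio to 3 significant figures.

Star 1: M = m − 5 log₁₀ d + 5 = 4.20 − 5·0.9445 + 5 = 4.478
Star 2: M = m − 5 log₁₀ d + 5 = 14.54 − 5·5.1703 + 5 = -6.311
ΔM = M_1 − M_2 = 4.478 − (-6.311) = 10.789; smaller M is more luminous → Star 2.
L ratio = 10^(0.4 |ΔM|) = 10^4.316 = 20680

Star 2 is more luminous, by a factor of 20700.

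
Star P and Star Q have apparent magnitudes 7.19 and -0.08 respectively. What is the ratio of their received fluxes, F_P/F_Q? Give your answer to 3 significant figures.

F_P/F_Q ≈ 1.24×10^-3

Δm = 7.19 − (-0.08) = 7.27
Flux ratio = 10^(−0.4 Δm) = 10^(−0.4 × 7.27) = 10^-2.908 = 1.236×10^-3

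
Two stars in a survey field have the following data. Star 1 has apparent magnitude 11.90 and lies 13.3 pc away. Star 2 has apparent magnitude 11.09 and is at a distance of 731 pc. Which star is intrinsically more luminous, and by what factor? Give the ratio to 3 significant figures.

Star 2 is more luminous, by a factor of 6370.

Star 1: M = m − 5 log₁₀ d + 5 = 11.90 − 5·1.1239 + 5 = 11.281
Star 2: M = m − 5 log₁₀ d + 5 = 11.09 − 5·2.8639 + 5 = 1.770
ΔM = M_1 − M_2 = 11.281 − (1.770) = 9.510; smaller M is more luminous → Star 2.
L ratio = 10^(0.4 |ΔM|) = 10^3.804 = 6370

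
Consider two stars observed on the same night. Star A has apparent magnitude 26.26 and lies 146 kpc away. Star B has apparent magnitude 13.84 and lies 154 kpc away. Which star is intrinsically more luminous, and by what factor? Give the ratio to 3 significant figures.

Star B is more luminous, by a factor of 103000.

Star A: d = 146 kpc = 146000 pc
Star A: M = m − 5 log₁₀ d + 5 = 26.26 − 5·5.1644 + 5 = 5.438
Star B: d = 154 kpc = 154000 pc
Star B: M = m − 5 log₁₀ d + 5 = 13.84 − 5·5.1875 + 5 = -7.098
ΔM = M_A − M_B = 5.438 − (-7.098) = 12.536; smaller M is more luminous → Star B.
L ratio = 10^(0.4 |ΔM|) = 10^5.014 = 103400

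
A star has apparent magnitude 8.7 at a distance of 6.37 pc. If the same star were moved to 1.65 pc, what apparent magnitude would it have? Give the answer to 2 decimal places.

Flux ∝ 1/d², so Δm = 5 log₁₀(d₂/d₁) = 5 log₁₀(1.65/6.37) = -2.933
m₂ = m₁ + Δm = 8.7 + (-2.933) = 5.767

m ≈ 5.77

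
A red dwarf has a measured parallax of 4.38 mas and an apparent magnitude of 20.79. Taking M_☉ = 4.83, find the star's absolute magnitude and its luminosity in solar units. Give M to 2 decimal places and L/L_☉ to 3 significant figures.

d = 1/p = 1000/4.38 mas = 228.3 pc
M = m − 5 log₁₀ d + 5 = 20.79 − 5·2.3585 + 5 = 13.997
M − M_☉ = 13.997 − 4.83 = 9.167
L/L_☉ = 10^(−0.4 × 9.167) = 2.153×10^-4

M ≈ 14.00; L/L_☉ ≈ 2.15×10^-4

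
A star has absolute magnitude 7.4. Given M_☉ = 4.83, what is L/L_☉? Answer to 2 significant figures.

L/L_☉ ≈ 0.094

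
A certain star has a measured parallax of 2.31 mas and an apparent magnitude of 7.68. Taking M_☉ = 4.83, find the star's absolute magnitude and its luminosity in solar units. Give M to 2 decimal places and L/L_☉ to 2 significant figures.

M ≈ -0.50; L/L_☉ ≈ 140

d = 1/p = 1000/2.31 mas = 432.9 pc
M = m − 5 log₁₀ d + 5 = 7.68 − 5·2.6364 + 5 = -0.502
M − M_☉ = -0.502 − 4.83 = -5.332
L/L_☉ = 10^(−0.4 × -5.332) = 135.8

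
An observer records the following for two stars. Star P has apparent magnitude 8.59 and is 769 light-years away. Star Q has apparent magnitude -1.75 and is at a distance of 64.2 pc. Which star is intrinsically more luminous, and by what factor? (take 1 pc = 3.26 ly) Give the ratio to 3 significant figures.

Star Q is more luminous, by a factor of 1010.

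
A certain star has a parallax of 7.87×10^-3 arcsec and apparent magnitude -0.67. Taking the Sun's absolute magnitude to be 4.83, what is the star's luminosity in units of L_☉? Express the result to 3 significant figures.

d = 1/p = 1/7.87×10^-3″ = 127.1 pc
M = m − 5 log₁₀ d + 5 = -0.67 − 5·2.1040 + 5 = -6.190
M − M_☉ = -6.190 − 4.83 = -11.020
L/L_☉ = 10^(−0.4 × -11.020) = 25590

L/L_☉ ≈ 25600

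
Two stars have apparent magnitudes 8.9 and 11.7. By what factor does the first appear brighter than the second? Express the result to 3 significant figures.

13.2

Magnitude difference = -2.8
Flux ratio = 10^(−0.4 Δm) = 10^(−0.4 × -2.8) = 10^1.120 = 13.18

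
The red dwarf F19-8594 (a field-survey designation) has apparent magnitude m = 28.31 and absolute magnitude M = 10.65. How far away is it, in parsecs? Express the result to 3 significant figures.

d ≈ 34000 pc

μ = m − M = 17.660
m − M = 5 log₁₀ d − 5
log₁₀ d = (m − M)/5 + 1 = 4.5320
d = 10^4.5320 = 34040 pc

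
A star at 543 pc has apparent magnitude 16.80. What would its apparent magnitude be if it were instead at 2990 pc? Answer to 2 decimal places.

Flux ∝ 1/d², so Δm = 5 log₁₀(d₂/d₁) = 5 log₁₀(2990/543) = 3.704
m₂ = m₁ + Δm = 16.80 + (3.704) = 20.504

m ≈ 20.50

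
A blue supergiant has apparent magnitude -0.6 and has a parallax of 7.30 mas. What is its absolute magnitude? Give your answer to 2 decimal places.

M ≈ -6.28

p = 7.30 mas = 7.30×10^-3″ → d = 1/p = 137.0 pc
5 log₁₀(d/10 pc) = 5 log₁₀(137.0) − 5 = 5.683
M = m − 5 log₁₀(d/10) = -0.6 − 5.683 = -6.283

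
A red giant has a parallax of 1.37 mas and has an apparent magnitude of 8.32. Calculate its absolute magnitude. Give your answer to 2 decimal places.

M ≈ -1.00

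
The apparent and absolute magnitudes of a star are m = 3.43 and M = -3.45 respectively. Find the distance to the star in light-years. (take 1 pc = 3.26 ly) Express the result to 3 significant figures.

d ≈ 775 ly

μ = m − M = 6.880
m − M = 5 log₁₀ d − 5
log₁₀ d = (m − M)/5 + 1 = 2.3760
d = 10^2.3760 = 237.7 pc
= 774.8 ly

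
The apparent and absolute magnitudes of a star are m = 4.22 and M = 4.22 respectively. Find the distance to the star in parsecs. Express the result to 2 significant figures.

d ≈ 10 pc

μ = m − M = 0.000
m − M = 5 log₁₀ d − 5
log₁₀ d = (m − M)/5 + 1 = 1.0000
d = 10^1.0000 = 10.00 pc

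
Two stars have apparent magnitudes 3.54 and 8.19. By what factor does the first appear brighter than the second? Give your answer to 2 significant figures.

72

Δm = 3.54 − (8.19) = -4.65
Flux ratio = 10^(−0.4 Δm) = 10^(−0.4 × -4.65) = 10^1.860 = 72.44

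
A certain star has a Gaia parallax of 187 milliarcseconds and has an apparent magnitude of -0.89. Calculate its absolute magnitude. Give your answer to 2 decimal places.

M ≈ 0.47

p = 187 mas = 0.187″ → d = 1/p = 5.348 pc
5 log₁₀(d/10 pc) = 5 log₁₀(5.348) − 5 = -1.359
M = m − 5 log₁₀(d/10) = -0.89 + 1.359 = 0.469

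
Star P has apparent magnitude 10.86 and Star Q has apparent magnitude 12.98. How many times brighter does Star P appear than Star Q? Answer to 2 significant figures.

7.0

Δm = 10.86 − (12.98) = -2.12
Flux ratio = 10^(−0.4 Δm) = 10^(−0.4 × -2.12) = 10^0.848 = 7.047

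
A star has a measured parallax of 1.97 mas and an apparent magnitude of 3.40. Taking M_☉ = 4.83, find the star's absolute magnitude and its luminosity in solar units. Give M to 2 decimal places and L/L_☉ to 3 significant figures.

M ≈ -5.13; L/L_☉ ≈ 9620

d = 1/p = 1000/1.97 mas = 507.6 pc
M = m − 5 log₁₀ d + 5 = 3.40 − 5·2.7055 + 5 = -5.128
M − M_☉ = -5.128 − 4.83 = -9.958
L/L_☉ = 10^(−0.4 × -9.958) = 9618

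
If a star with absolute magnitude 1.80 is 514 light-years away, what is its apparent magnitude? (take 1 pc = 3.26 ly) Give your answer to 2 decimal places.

m ≈ 7.79

d = 514 ly / 3.26 = 157.7 pc
m = M + 5 log₁₀ d − 5 = 1.80 + 5·2.1977 − 5 = 7.789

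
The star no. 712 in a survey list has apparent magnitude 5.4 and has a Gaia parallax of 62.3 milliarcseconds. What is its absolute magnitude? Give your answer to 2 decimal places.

M ≈ 4.37

p = 62.3 mas = 0.0623″ → d = 1/p = 16.05 pc
5 log₁₀(d/10 pc) = 5 log₁₀(16.05) − 5 = 1.028
M = m − 5 log₁₀(d/10) = 5.4 − 1.028 = 4.372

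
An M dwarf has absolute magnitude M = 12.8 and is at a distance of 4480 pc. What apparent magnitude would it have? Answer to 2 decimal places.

m ≈ 26.06

m = M + 5 log₁₀ d − 5 = 12.8 + 5·3.6513 − 5 = 26.056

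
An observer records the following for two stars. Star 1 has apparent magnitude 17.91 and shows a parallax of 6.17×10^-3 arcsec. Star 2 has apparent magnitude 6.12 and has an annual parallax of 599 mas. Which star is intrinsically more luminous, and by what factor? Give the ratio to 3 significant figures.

Star 1: d = 1/p = 1/6.17×10^-3″ = 162.1 pc
Star 1: M = m − 5 log₁₀ d + 5 = 17.91 − 5·2.2097 + 5 = 11.861
Star 2: p = 599 mas = 0.599″ → d = 1/p = 1.669 pc
Star 2: M = m − 5 log₁₀ d + 5 = 6.12 − 5·0.2226 + 5 = 10.007
ΔM = M_1 − M_2 = 11.861 − (10.007) = 1.854; smaller M is more luminous → Star 2.
L ratio = 10^(0.4 |ΔM|) = 10^0.742 = 5.517

Star 2 is more luminous, by a factor of 5.52.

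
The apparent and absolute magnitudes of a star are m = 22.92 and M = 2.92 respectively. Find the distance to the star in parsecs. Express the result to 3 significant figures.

μ = m − M = 20.000
m − M = 5 log₁₀ d − 5
log₁₀ d = (m − M)/5 + 1 = 5.0000
d = 10^5.0000 = 100000 pc

d ≈ 100000 pc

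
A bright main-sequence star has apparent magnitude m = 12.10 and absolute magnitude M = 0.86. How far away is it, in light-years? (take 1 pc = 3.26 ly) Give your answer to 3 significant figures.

d ≈ 5770 ly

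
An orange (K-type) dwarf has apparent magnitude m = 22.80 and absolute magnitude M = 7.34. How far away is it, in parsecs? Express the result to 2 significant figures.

Distance modulus: m − M = 22.80 − (7.34) = 15.460
m − M = 5 log₁₀ d − 5
log₁₀ d = (m − M)/5 + 1 = 4.0920
d = 10^4.0920 = 12360 pc

d ≈ 12000 pc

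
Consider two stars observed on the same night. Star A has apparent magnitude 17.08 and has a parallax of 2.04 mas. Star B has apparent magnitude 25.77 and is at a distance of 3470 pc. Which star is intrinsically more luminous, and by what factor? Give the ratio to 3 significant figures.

Star A: p = 2.04 mas = 2.04×10^-3″ → d = 1/p = 490.2 pc
Star A: M = m − 5 log₁₀ d + 5 = 17.08 − 5·2.6904 + 5 = 8.628
Star B: M = m − 5 log₁₀ d + 5 = 25.77 − 5·3.5403 + 5 = 13.068
ΔM = M_A − M_B = 8.628 − (13.068) = -4.440; smaller M is more luminous → Star A.
L ratio = 10^(0.4 |ΔM|) = 10^1.776 = 59.71

Star A is more luminous, by a factor of 59.7.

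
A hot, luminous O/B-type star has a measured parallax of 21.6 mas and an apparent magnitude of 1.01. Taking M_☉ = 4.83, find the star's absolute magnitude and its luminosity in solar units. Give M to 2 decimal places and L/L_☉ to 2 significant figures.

M ≈ -2.32; L/L_☉ ≈ 720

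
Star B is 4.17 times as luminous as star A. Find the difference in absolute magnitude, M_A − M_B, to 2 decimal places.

M_A − M_B ≈ 1.55

Pogson: ΔM = −2.5 log₁₀(ratio) = −2.5 log₁₀(4.17) = −2.5 × 0.6201 = -1.550
Star B is brighter so has the smaller magnitude: M_A − M_B is positive.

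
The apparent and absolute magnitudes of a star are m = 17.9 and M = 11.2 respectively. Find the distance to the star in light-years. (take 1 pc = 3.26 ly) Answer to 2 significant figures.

d ≈ 710 ly

Distance modulus: m − M = 17.9 − (11.2) = 6.700
m − M = 5 log₁₀ d − 5
log₁₀ d = (m − M)/5 + 1 = 2.3400
d = 10^2.3400 = 218.8 pc
= 713.2 ly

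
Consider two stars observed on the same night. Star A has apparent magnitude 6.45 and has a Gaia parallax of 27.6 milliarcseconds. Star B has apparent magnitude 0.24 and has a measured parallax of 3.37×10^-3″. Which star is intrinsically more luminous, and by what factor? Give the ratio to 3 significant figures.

Star A: p = 27.6 mas = 0.0276″ → d = 1/p = 36.23 pc
Star A: M = m − 5 log₁₀ d + 5 = 6.45 − 5·1.5591 + 5 = 3.655
Star B: d = 1/p = 1/3.37×10^-3″ = 296.7 pc
Star B: M = m − 5 log₁₀ d + 5 = 0.24 − 5·2.4724 + 5 = -7.122
ΔM = M_A − M_B = 3.655 − (-7.122) = 10.776; smaller M is more luminous → Star B.
L ratio = 10^(0.4 |ΔM|) = 10^4.311 = 20440

Star B is more luminous, by a factor of 20400.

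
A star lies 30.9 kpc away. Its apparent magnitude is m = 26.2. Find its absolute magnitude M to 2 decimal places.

d = 30.9 kpc = 30900 pc
5 log₁₀(d/10 pc) = 5 log₁₀(30900) − 5 = 17.450
M = m − 5 log₁₀(d/10) = 26.2 − 17.450 = 8.750

M ≈ 8.75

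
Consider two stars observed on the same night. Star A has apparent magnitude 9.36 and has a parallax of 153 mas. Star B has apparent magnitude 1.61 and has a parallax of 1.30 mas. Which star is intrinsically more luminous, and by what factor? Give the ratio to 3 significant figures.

Star B is more luminous, by a factor of 1.74×10^7.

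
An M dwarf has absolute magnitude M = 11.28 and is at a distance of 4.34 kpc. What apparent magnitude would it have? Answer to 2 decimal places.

m ≈ 24.47

d = 4.34 kpc = 4340 pc
m = M + 5 log₁₀ d − 5 = 11.28 + 5·3.6375 − 5 = 24.467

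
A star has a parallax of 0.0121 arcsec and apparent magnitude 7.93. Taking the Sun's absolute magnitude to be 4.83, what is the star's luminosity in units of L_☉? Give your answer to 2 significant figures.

d = 1/p = 1/0.0121″ = 82.64 pc
M = m − 5 log₁₀ d + 5 = 7.93 − 5·1.9172 + 5 = 3.344
M − M_☉ = 3.344 − 4.83 = -1.486
L/L_☉ = 10^(−0.4 × -1.486) = 3.930

L/L_☉ ≈ 3.9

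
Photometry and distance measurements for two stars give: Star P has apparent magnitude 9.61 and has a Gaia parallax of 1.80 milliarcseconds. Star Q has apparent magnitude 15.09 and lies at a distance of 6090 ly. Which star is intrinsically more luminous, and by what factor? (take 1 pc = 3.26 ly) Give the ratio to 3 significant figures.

Star P is more luminous, by a factor of 13.8.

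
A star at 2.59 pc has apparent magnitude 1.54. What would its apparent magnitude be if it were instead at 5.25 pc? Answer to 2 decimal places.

m ≈ 3.07

Flux ∝ 1/d², so Δm = 5 log₁₀(d₂/d₁) = 5 log₁₀(5.25/2.59) = 1.534
m₂ = m₁ + Δm = 1.54 + (1.534) = 3.074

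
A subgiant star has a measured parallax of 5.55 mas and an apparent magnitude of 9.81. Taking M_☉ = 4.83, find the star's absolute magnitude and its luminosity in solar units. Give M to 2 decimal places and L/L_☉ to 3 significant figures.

d = 1/p = 1000/5.55 mas = 180.2 pc
M = m − 5 log₁₀ d + 5 = 9.81 − 5·2.2557 + 5 = 3.531
M − M_☉ = 3.531 − 4.83 = -1.299
L/L_☉ = 10^(−0.4 × -1.299) = 3.307

M ≈ 3.53; L/L_☉ ≈ 3.31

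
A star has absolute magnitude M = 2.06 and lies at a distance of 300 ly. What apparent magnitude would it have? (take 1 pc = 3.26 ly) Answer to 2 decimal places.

m ≈ 6.88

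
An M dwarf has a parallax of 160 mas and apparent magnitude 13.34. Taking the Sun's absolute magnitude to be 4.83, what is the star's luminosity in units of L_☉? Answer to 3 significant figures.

L/L_☉ ≈ 1.54×10^-4

d = 1/p = 1000/160 mas = 6.250 pc
M = m − 5 log₁₀ d + 5 = 13.34 − 5·0.7959 + 5 = 14.361
M − M_☉ = 14.361 − 4.83 = 9.531
L/L_☉ = 10^(−0.4 × 9.531) = 1.541×10^-4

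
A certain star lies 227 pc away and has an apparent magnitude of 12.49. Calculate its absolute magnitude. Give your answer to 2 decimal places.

5 log₁₀(d/10 pc) = 5 log₁₀(227.0) − 5 = 6.780
M = m − 5 log₁₀(d/10) = 12.49 − 6.780 = 5.710

M ≈ 5.71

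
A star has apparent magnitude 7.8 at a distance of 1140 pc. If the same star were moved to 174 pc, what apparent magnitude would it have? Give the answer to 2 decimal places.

Flux ∝ 1/d², so Δm = 5 log₁₀(d₂/d₁) = 5 log₁₀(174/1140) = -4.082
m₂ = m₁ + Δm = 7.8 + (-4.082) = 3.718

m ≈ 3.72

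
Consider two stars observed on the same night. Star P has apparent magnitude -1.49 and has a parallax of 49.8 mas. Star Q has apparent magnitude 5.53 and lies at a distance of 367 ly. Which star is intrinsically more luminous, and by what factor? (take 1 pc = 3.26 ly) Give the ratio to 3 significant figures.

Star P: p = 49.8 mas = 0.0498″ → d = 1/p = 20.08 pc
Star P: M = m − 5 log₁₀ d + 5 = -1.49 − 5·1.3028 + 5 = -3.004
Star Q: d = 367 ly / 3.26 = 112.6 pc
Star Q: M = m − 5 log₁₀ d + 5 = 5.53 − 5·2.0514 + 5 = 0.273
ΔM = M_P − M_Q = -3.004 − (0.273) = -3.277; smaller M is more luminous → Star P.
L ratio = 10^(0.4 |ΔM|) = 10^1.311 = 20.45

Star P is more luminous, by a factor of 20.4.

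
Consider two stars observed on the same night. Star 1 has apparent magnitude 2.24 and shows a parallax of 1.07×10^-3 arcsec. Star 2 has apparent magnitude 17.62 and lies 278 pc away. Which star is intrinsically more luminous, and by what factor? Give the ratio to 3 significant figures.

Star 1 is more luminous, by a factor of 1.60×10^7.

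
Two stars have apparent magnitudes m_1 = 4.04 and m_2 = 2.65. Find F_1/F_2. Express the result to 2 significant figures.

F_1/F_2 ≈ 0.28

Magnitude difference = 1.39
Flux ratio = 10^(−0.4 Δm) = 10^(−0.4 × 1.39) = 10^-0.556 = 0.2780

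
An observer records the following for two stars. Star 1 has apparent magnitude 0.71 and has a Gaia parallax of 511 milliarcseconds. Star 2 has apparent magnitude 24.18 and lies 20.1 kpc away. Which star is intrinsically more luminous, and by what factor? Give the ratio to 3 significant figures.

Star 1 is more luminous, by a factor of 23.2.

Star 1: p = 511 mas = 0.511″ → d = 1/p = 1.957 pc
Star 1: M = m − 5 log₁₀ d + 5 = 0.71 − 5·0.2916 + 5 = 4.252
Star 2: d = 20.1 kpc = 20100 pc
Star 2: M = m − 5 log₁₀ d + 5 = 24.18 − 5·4.3032 + 5 = 7.664
ΔM = M_1 − M_2 = 4.252 − (7.664) = -3.412; smaller M is more luminous → Star 1.
L ratio = 10^(0.4 |ΔM|) = 10^1.365 = 23.16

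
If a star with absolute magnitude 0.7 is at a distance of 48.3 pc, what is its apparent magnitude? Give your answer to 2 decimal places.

m ≈ 4.12

m = M + 5 log₁₀ d − 5 = 0.7 + 5·1.6839 − 5 = 4.120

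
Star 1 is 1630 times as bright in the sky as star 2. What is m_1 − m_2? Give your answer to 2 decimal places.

Pogson: Δm = −2.5 log₁₀(ratio) = −2.5 log₁₀(1630) = −2.5 × 3.2122 = -8.030
Star 1 is brighter, so it has the smaller magnitude: the difference is negative.

m_1 − m_2 ≈ -8.03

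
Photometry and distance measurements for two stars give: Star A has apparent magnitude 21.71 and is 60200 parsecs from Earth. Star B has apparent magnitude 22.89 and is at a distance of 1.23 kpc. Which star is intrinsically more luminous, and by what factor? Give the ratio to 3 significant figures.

Star A is more luminous, by a factor of 7100.

Star A: M = m − 5 log₁₀ d + 5 = 21.71 − 5·4.7796 + 5 = 2.812
Star B: d = 1.23 kpc = 1230 pc
Star B: M = m − 5 log₁₀ d + 5 = 22.89 − 5·3.0899 + 5 = 12.440
ΔM = M_A − M_B = 2.812 − (12.440) = -9.628; smaller M is more luminous → Star A.
L ratio = 10^(0.4 |ΔM|) = 10^3.851 = 7102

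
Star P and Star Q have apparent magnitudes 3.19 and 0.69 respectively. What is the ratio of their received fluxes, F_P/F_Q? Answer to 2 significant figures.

Δm = 3.19 − (0.69) = 2.50
Flux ratio = 10^(−0.4 Δm) = 10^(−0.4 × 2.50) = 10^-1.000 = 0.1000

F_P/F_Q ≈ 0.10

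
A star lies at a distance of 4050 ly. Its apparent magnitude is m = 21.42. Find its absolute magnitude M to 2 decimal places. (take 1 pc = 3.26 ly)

d = 4050 ly / 3.26 = 1242 pc
5 log₁₀(d/10 pc) = 5 log₁₀(1242) − 5 = 10.471
M = m − 5 log₁₀(d/10) = 21.42 − 10.471 = 10.949

M ≈ 10.95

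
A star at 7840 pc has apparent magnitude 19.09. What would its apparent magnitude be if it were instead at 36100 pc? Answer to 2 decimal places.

Flux ∝ 1/d², so Δm = 5 log₁₀(d₂/d₁) = 5 log₁₀(36100/7840) = 3.316
m₂ = m₁ + Δm = 19.09 + (3.316) = 22.406

m ≈ 22.41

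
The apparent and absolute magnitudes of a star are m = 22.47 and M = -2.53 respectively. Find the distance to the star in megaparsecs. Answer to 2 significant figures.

d ≈ 1.0 Mpc

μ = m − M = 25.000
m − M = 5 log₁₀ d − 5
log₁₀ d = (m − M)/5 + 1 = 6.0000
d = 10^6.0000 = 1.000×10^6 pc
= 1.000 Mpc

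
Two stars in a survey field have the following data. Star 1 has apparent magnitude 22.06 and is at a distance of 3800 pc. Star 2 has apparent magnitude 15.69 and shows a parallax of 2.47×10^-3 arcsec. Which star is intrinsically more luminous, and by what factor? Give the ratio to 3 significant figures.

Star 2 is more luminous, by a factor of 4.01.

Star 1: M = m − 5 log₁₀ d + 5 = 22.06 − 5·3.5798 + 5 = 9.161
Star 2: d = 1/p = 1/2.47×10^-3″ = 404.9 pc
Star 2: M = m − 5 log₁₀ d + 5 = 15.69 − 5·2.6073 + 5 = 7.653
ΔM = M_1 − M_2 = 9.161 − (7.653) = 1.508; smaller M is more luminous → Star 2.
L ratio = 10^(0.4 |ΔM|) = 10^0.603 = 4.009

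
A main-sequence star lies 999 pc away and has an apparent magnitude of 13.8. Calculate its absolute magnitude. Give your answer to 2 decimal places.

5 log₁₀(d/10 pc) = 5 log₁₀(999.0) − 5 = 9.998
M = m − 5 log₁₀(d/10) = 13.8 − 9.998 = 3.802

M ≈ 3.80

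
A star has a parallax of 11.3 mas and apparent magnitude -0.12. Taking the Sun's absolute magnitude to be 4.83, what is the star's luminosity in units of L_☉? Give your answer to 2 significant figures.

L/L_☉ ≈ 7500

d = 1/p = 1000/11.3 mas = 88.50 pc
M = m − 5 log₁₀ d + 5 = -0.12 − 5·1.9469 + 5 = -4.855
M − M_☉ = -4.855 − 4.83 = -9.685
L/L_☉ = 10^(−0.4 × -9.685) = 7479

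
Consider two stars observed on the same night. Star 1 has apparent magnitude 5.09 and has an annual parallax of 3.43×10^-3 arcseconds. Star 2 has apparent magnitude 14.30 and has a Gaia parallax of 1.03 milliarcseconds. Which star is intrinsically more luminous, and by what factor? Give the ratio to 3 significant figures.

Star 1 is more luminous, by a factor of 436.

Star 1: d = 1/p = 1/3.43×10^-3″ = 291.5 pc
Star 1: M = m − 5 log₁₀ d + 5 = 5.09 − 5·2.4647 + 5 = -2.234
Star 2: p = 1.03 mas = 1.03×10^-3″ → d = 1/p = 970.9 pc
Star 2: M = m − 5 log₁₀ d + 5 = 14.30 − 5·2.9872 + 5 = 4.364
ΔM = M_1 − M_2 = -2.234 − (4.364) = -6.598; smaller M is more luminous → Star 1.
L ratio = 10^(0.4 |ΔM|) = 10^2.639 = 435.6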